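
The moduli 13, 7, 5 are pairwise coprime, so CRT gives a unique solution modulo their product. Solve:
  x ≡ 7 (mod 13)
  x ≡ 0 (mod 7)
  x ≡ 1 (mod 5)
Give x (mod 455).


Moduli 13, 7, 5 are pairwise coprime; by CRT there is a unique solution modulo M = 13 · 7 · 5 = 455.
Solve pairwise, accumulating the modulus:
  Start with x ≡ 7 (mod 13).
  Combine with x ≡ 0 (mod 7): since gcd(13, 7) = 1, we get a unique residue mod 91.
    Write x = 7 + 13·t and substitute into x ≡ 0 (mod 7): 13·t ≡ 0 − 7 = -7 (mod 7).
    Reduce coefficients mod 7: 6·t ≡ 0 (mod 7).
    The inverse of 6 mod 7 is 6 (since 6·6 = 36 = 5·7 + 1), so t ≡ 6·0 = 0 ≡ 0 (mod 7).
    Then x = 7 + 13·0 = 7, valid modulo lcm(13, 7) = 91: x ≡ 7 (mod 91).
  Combine with x ≡ 1 (mod 5): since gcd(91, 5) = 1, we get a unique residue mod 455.
    Write x = 7 + 91·t and substitute into x ≡ 1 (mod 5): 91·t ≡ 1 − 7 = -6 (mod 5).
    Reduce coefficients mod 5: 1·t ≡ 4 (mod 5).
    So t ≡ 4 (mod 5).
    Then x = 7 + 91·4 = 371, valid modulo lcm(91, 5) = 455: x ≡ 371 (mod 455).
Verify: 371 mod 13 = 7 ✓, 371 mod 7 = 0 ✓, 371 mod 5 = 1 ✓.

x ≡ 371 (mod 455).


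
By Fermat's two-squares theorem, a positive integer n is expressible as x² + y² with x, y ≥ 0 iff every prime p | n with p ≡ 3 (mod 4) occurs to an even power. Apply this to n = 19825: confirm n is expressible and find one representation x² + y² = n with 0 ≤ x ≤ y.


Step 1: Factor n = 19825 = 5^2 · 13 · 61.
Step 2: Check the mod-4 condition on each prime factor: 5 ≡ 1 (mod 4), exponent 2; 13 ≡ 1 (mod 4), exponent 1; 61 ≡ 1 (mod 4), exponent 1.
All primes ≡ 3 (mod 4) appear to even exponent (or don't appear), so by the two-squares theorem n IS expressible as a sum of two squares.
Step 3: Build a representation. Group n = k² · m with k = 5 and m = 13 · 61 = 793 (a product of primes ≡ 1 (mod 4)); a representation of m scales to one of n via (k·x)² + (k·y)² = k²(x² + y²). Each prime p ≡ 1 (mod 4) is itself a sum of two squares; find a² by testing p − a² for a perfect square:
  13: 13 − 1² = 12, 13 − 2² = 9 = 3² ⇒ 13 = 2² + 3².
  61: 61 − 1² = 60, 61 − 2² = 57, 61 − 3² = 52, 61 − 4² = 45, 61 − 5² = 36 = 6² ⇒ 61 = 5² + 6².
  Combine using the Brahmagupta–Fibonacci identity (a² + b²)(c² + d²) = (ac − bd)² + (ad + bc)² = (ac + bd)² + (ad − bc)²:
  13 · 61 = 793: from (2² + 3²)(5² + 6²), take (2·5 − 3·6, 2·6 + 3·5) = (10 − 18, 12 + 15) = (-8, 27); dropping signs (only squares matter) gives (8, 27); check 8² + 27² = 64 + 729 = 793 ✓.
  Scale by k = 5: (5·8, 5·27) = (40, 135).
Step 4: Order so x ≤ y and verify: 40² + 135² = 1600 + 18225 = 19825 = n. ✓

n = 19825 = 40² + 135² (one valid representation with x ≤ y).


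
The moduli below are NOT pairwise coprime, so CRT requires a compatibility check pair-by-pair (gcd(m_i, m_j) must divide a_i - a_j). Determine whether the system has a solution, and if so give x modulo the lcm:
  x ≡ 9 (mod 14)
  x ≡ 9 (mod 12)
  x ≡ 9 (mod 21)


Moduli 14, 12, 21 are not pairwise coprime, so CRT works modulo lcm(m_i) when all pairwise compatibility conditions hold.
Pairwise compatibility: gcd(m_i, m_j) must divide a_i - a_j for every pair.
Merge one congruence at a time:
  Start: x ≡ 9 (mod 14).
  Combine with x ≡ 9 (mod 12): gcd(14, 12) = 2; 9 - 9 = 0, which IS divisible by 2, so compatible.
    Write x = 9 + 14·t and substitute into x ≡ 9 (mod 12): 14·t ≡ 9 − 9 = 0 (mod 12).
    Divide the congruence (and modulus) by g = 2: 7·t ≡ 0 (mod 6).
    Reduce coefficients mod 6: 1·t ≡ 0 (mod 6).
    So t ≡ 0 (mod 6).
    Then x = 9 + 14·0 = 9, valid modulo lcm(14, 12) = 84: x ≡ 9 (mod 84).
  Combine with x ≡ 9 (mod 21): gcd(84, 21) = 21; 9 - 9 = 0, which IS divisible by 21, so compatible.
    Write x = 9 + 84·t and substitute into x ≡ 9 (mod 21): 84·t ≡ 9 − 9 = 0 (mod 21).
    Divide the congruence (and modulus) by g = 21: 4·t ≡ 0 (mod 1).
    Modulo 1 every t works; take t = 0.
    Then x = 9 + 84·0 = 9, valid modulo lcm(84, 21) = 84: x ≡ 9 (mod 84).
Verify: 9 mod 14 = 9, 9 mod 12 = 9, 9 mod 21 = 9.

x ≡ 9 (mod 84).


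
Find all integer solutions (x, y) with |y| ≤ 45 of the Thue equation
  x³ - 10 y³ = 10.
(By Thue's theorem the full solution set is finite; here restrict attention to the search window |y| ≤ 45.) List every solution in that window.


The equation is x³ - 10y³ = 10. For fixed y, x³ = 10·y³ + 10, so a solution requires the RHS to be a perfect cube.
Strategy: iterate y from -45 to 45, compute RHS = 10·y³ + 10, and check whether it is a (positive or negative) perfect cube.
Check small values of y:
  y = 0: RHS = 10 is not a perfect cube.
  y = 1: RHS = 20 is not a perfect cube.
  y = -1: RHS = 0 = (0)³ ⇒ x = 0 works.
  y = 2: RHS = 90 is not a perfect cube.
  y = -2: RHS = -70 is not a perfect cube.
  y = 3: RHS = 280 is not a perfect cube.
  y = -3: RHS = -260 is not a perfect cube.
Continuing the search up to |y| = 45 finds no further solutions beyond those listed.
Collected solutions: (0, -1).

Solutions (with |y| ≤ 45): (0, -1).


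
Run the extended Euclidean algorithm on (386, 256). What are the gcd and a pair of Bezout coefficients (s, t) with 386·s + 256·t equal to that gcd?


Euclidean algorithm on (386, 256) — divide until remainder is 0:
  386 = 1 · 256 + 130
  256 = 1 · 130 + 126
  130 = 1 · 126 + 4
  126 = 31 · 4 + 2
  4 = 2 · 2 + 0
gcd(386, 256) = 2.
Track Bezout coefficients alongside the remainders: start with r₀ = 386 = a·1 + b·0 (s = 1, t = 0) and r₁ = 256 = a·0 + b·1 (s = 0, t = 1); each new remainder r_{k+1} = r_{k-1} − q_k·r_k inherits s_{k+1} = s_{k-1} − q_k·s_k, t_{k+1} = t_{k-1} − q_k·t_k, so r_k = a·s_k + b·t_k at every step:
  q = 1: r = 130, s = 1 − 1·0 = 1, t = 0 − 1·1 = -1  (check: 386·1 + 256·(-1) = 130)
  q = 1: r = 126, s = 0 − 1·1 = -1, t = 1 − 1·(-1) = 2  (check: 386·(-1) + 256·2 = 126)
  q = 1: r = 4, s = 1 − 1·(-1) = 2, t = -1 − 1·2 = -3  (check: 386·2 + 256·(-3) = 4)
  q = 31: r = 2, s = -1 − 31·2 = -63, t = 2 − 31·(-3) = 95  (check: 386·(-63) + 256·95 = 2)
The row with r = 2 (the gcd) gives the Bezout coefficients s = -63, t = 95.
Result: 386 · (-63) + 256 · (95) = 2.

gcd(386, 256) = 2; s = -63, t = 95 (check: 386·(-63) + 256·95 = 2).


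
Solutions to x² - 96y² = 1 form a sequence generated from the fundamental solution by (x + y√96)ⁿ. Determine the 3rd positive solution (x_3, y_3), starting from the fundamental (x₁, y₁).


Step 1: Find the fundamental solution (x₁, y₁) of x² - 96y² = 1.
  Expand √96 as a continued fraction. a₀ = ⌊√96⌋ = 9; iterate m_{k+1} = d_k·a_k − m_k, d_{k+1} = (96 − m_{k+1}²)/d_k, a_{k+1} = ⌊(a₀ + m_{k+1})/d_{k+1}⌋ (starting m₀ = 0, d₀ = 1), with convergents p_k = a_k·p_{k-1} + p_{k-2}, q_k = a_k·q_{k-1} + q_{k-2} (p₋₁ = 1, q₋₁ = 0):
  k = 0: a₀ = 9; p₀/q₀ = 9/1; p₀² − 96·q₀² = 81 − 96 = -15.
  k = 1: m = 9, d = 15, a = ⌊(9 + 9)/15⌋ = 1; p/q = (1·9 + 1)/(1·1 + 0) = 10/1; p² − 96·q² = 100 − 96 = 4.
  k = 2: m = 6, d = 4, a = ⌊(9 + 6)/4⌋ = 3; p/q = (3·10 + 9)/(3·1 + 1) = 39/4; p² − 96·q² = 1521 − 1536 = -15.
  k = 3: m = 6, d = 15, a = ⌊(9 + 6)/15⌋ = 1; p/q = (1·39 + 10)/(1·4 + 1) = 49/5; p² − 96·q² = 2401 − 2400 = 1.
  The first convergent with p² − 96·q² = 1 gives the fundamental solution (x₁, y₁) = (49, 5).
Step 2: Apply the recurrence (x_{n+1}, y_{n+1}) = (x₁x_n + 96y₁y_n, x₁y_n + y₁x_n) repeatedly.
  From (x_1, y_1) = (49, 5): x_2 = 49·49 + 96·5·5 = 4801; y_2 = 49·5 + 5·49 = 490.
  From (x_2, y_2) = (4801, 490): x_3 = 49·4801 + 96·5·490 = 470449; y_3 = 49·490 + 5·4801 = 48015.
Step 3: Verify x_3² - 96·y_3² = 221322261601 - 221322261600 = 1 (should be 1). ✓

(x_1, y_1) = (49, 5); (x_3, y_3) = (470449, 48015).


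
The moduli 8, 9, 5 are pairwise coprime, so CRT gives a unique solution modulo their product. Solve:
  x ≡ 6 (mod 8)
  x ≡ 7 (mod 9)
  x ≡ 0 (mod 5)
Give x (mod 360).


Moduli 8, 9, 5 are pairwise coprime; by CRT there is a unique solution modulo M = 8 · 9 · 5 = 360.
Solve pairwise, accumulating the modulus:
  Start with x ≡ 6 (mod 8).
  Combine with x ≡ 7 (mod 9): since gcd(8, 9) = 1, we get a unique residue mod 72.
    Write x = 6 + 8·t and substitute into x ≡ 7 (mod 9): 8·t ≡ 7 − 6 = 1 (mod 9).
    The inverse of 8 mod 9 is 8 (since 8·8 = 64 = 7·9 + 1), so t ≡ 8·1 = 8 ≡ 8 (mod 9).
    Then x = 6 + 8·8 = 70, valid modulo lcm(8, 9) = 72: x ≡ 70 (mod 72).
  Combine with x ≡ 0 (mod 5): since gcd(72, 5) = 1, we get a unique residue mod 360.
    Write x = 70 + 72·t and substitute into x ≡ 0 (mod 5): 72·t ≡ 0 − 70 = -70 (mod 5).
    Reduce coefficients mod 5: 2·t ≡ 0 (mod 5).
    The inverse of 2 mod 5 is 3 (since 2·3 = 6 = 1·5 + 1), so t ≡ 3·0 = 0 ≡ 0 (mod 5).
    Then x = 70 + 72·0 = 70, valid modulo lcm(72, 5) = 360: x ≡ 70 (mod 360).
Verify: 70 mod 8 = 6 ✓, 70 mod 9 = 7 ✓, 70 mod 5 = 0 ✓.

x ≡ 70 (mod 360).


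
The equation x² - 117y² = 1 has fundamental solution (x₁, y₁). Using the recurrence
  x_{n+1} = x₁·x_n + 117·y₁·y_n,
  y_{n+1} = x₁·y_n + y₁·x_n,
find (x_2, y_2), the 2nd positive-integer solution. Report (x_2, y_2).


Step 1: Find the fundamental solution (x₁, y₁) of x² - 117y² = 1.
  Expand √117 as a continued fraction. a₀ = ⌊√117⌋ = 10; iterate m_{k+1} = d_k·a_k − m_k, d_{k+1} = (117 − m_{k+1}²)/d_k, a_{k+1} = ⌊(a₀ + m_{k+1})/d_{k+1}⌋ (starting m₀ = 0, d₀ = 1), with convergents p_k = a_k·p_{k-1} + p_{k-2}, q_k = a_k·q_{k-1} + q_{k-2} (p₋₁ = 1, q₋₁ = 0):
  k = 0: a₀ = 10; p₀/q₀ = 10/1; p₀² − 117·q₀² = 100 − 117 = -17.
  k = 1: m = 10, d = 17, a = ⌊(10 + 10)/17⌋ = 1; p/q = (1·10 + 1)/(1·1 + 0) = 11/1; p² − 117·q² = 121 − 117 = 4.
  k = 2: m = 7, d = 4, a = ⌊(10 + 7)/4⌋ = 4; p/q = (4·11 + 10)/(4·1 + 1) = 54/5; p² − 117·q² = 2916 − 2925 = -9.
  k = 3: m = 9, d = 9, a = ⌊(10 + 9)/9⌋ = 2; p/q = (2·54 + 11)/(2·5 + 1) = 119/11; p² − 117·q² = 14161 − 14157 = 4.
  k = 4: m = 9, d = 4, a = ⌊(10 + 9)/4⌋ = 4; p/q = (4·119 + 54)/(4·11 + 5) = 530/49; p² − 117·q² = 280900 − 280917 = -17.
  k = 5: m = 7, d = 17, a = ⌊(10 + 7)/17⌋ = 1; p/q = (1·530 + 119)/(1·49 + 11) = 649/60; p² − 117·q² = 421201 − 421200 = 1.
  The first convergent with p² − 117·q² = 1 gives the fundamental solution (x₁, y₁) = (649, 60).
Step 2: Apply the recurrence (x_{n+1}, y_{n+1}) = (x₁x_n + 117y₁y_n, x₁y_n + y₁x_n) repeatedly.
  From (x_1, y_1) = (649, 60): x_2 = 649·649 + 117·60·60 = 842401; y_2 = 649·60 + 60·649 = 77880.
Step 3: Verify x_2² - 117·y_2² = 709639444801 - 709639444800 = 1 (should be 1). ✓

(x_1, y_1) = (649, 60); (x_2, y_2) = (842401, 77880).


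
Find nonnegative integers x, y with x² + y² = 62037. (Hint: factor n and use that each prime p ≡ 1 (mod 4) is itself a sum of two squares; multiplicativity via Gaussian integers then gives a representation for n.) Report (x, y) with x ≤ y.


Step 1: Factor n = 62037 = 3^2 · 61 · 113.
Step 2: Check the mod-4 condition on each prime factor: 3 ≡ 3 (mod 4), exponent 2 (must be even); 61 ≡ 1 (mod 4), exponent 1; 113 ≡ 1 (mod 4), exponent 1.
All primes ≡ 3 (mod 4) appear to even exponent (or don't appear), so by the two-squares theorem n IS expressible as a sum of two squares.
Step 3: Build a representation. Group n = k² · m with k = 3 and m = 61 · 113 = 6893 (a product of primes ≡ 1 (mod 4)); a representation of m scales to one of n via (k·x)² + (k·y)² = k²(x² + y²). Each prime p ≡ 1 (mod 4) is itself a sum of two squares; find a² by testing p − a² for a perfect square:
  61: 61 − 1² = 60, 61 − 2² = 57, 61 − 3² = 52, 61 − 4² = 45, 61 − 5² = 36 = 6² ⇒ 61 = 5² + 6².
  113: 113 − 1² = 112, 113 − 2² = 109, 113 − 3² = 104, 113 − 4² = 97, 113 − 5² = 88, 113 − 6² = 77, 113 − 7² = 64 = 8² ⇒ 113 = 7² + 8².
  Combine using the Brahmagupta–Fibonacci identity (a² + b²)(c² + d²) = (ac − bd)² + (ad + bc)² = (ac + bd)² + (ad − bc)²:
  61 · 113 = 6893: from (5² + 6²)(7² + 8²), take (5·7 − 6·8, 5·8 + 6·7) = (35 − 48, 40 + 42) = (-13, 82); dropping signs (only squares matter) gives (13, 82); check 13² + 82² = 169 + 6724 = 6893 ✓.
  Scale by k = 3: (3·13, 3·82) = (39, 246).
Step 4: Order so x ≤ y and verify: 39² + 246² = 1521 + 60516 = 62037 = n. ✓

n = 62037 = 39² + 246² (one valid representation with x ≤ y).


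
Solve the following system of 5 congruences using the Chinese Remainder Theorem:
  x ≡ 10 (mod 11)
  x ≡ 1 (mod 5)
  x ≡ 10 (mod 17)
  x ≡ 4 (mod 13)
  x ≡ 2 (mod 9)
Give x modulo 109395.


Product of moduli M = 11 · 5 · 17 · 13 · 9 = 109395.
Merge one congruence at a time:
  Start: x ≡ 10 (mod 11).
  Combine with x ≡ 1 (mod 5); new modulus lcm = 55.
    Write x = 10 + 11·t and substitute into x ≡ 1 (mod 5): 11·t ≡ 1 − 10 = -9 (mod 5).
    Reduce coefficients mod 5: 1·t ≡ 1 (mod 5).
    So t ≡ 1 (mod 5).
    Then x = 10 + 11·1 = 21, valid modulo lcm(11, 5) = 55: x ≡ 21 (mod 55).
  Combine with x ≡ 10 (mod 17); new modulus lcm = 935.
    Write x = 21 + 55·t and substitute into x ≡ 10 (mod 17): 55·t ≡ 10 − 21 = -11 (mod 17).
    Reduce coefficients mod 17: 4·t ≡ 6 (mod 17).
    The inverse of 4 mod 17 is 13 (since 4·13 = 52 = 3·17 + 1), so t ≡ 13·6 = 78 ≡ 10 (mod 17).
    Then x = 21 + 55·10 = 571, valid modulo lcm(55, 17) = 935: x ≡ 571 (mod 935).
  Combine with x ≡ 4 (mod 13); new modulus lcm = 12155.
    Write x = 571 + 935·t and substitute into x ≡ 4 (mod 13): 935·t ≡ 4 − 571 = -567 (mod 13).
    Reduce coefficients mod 13: 12·t ≡ 5 (mod 13).
    The inverse of 12 mod 13 is 12 (since 12·12 = 144 = 11·13 + 1), so t ≡ 12·5 = 60 ≡ 8 (mod 13).
    Then x = 571 + 935·8 = 8051, valid modulo lcm(935, 13) = 12155: x ≡ 8051 (mod 12155).
  Combine with x ≡ 2 (mod 9); new modulus lcm = 109395.
    Write x = 8051 + 12155·t and substitute into x ≡ 2 (mod 9): 12155·t ≡ 2 − 8051 = -8049 (mod 9).
    Reduce coefficients mod 9: 5·t ≡ 6 (mod 9).
    The inverse of 5 mod 9 is 2 (since 5·2 = 10 = 1·9 + 1), so t ≡ 2·6 = 12 ≡ 3 (mod 9).
    Then x = 8051 + 12155·3 = 44516, valid modulo lcm(12155, 9) = 109395: x ≡ 44516 (mod 109395).
Verify against each original: 44516 mod 11 = 10, 44516 mod 5 = 1, 44516 mod 17 = 10, 44516 mod 13 = 4, 44516 mod 9 = 2.

x ≡ 44516 (mod 109395).


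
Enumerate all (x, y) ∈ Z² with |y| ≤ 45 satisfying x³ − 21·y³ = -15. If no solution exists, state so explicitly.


The equation is x³ - 21y³ = -15. For fixed y, x³ = 21·y³ − 15, so a solution requires the RHS to be a perfect cube.
Strategy: iterate y from -45 to 45, compute RHS = 21·y³ − 15, and check whether it is a (positive or negative) perfect cube.
Check small values of y:
  y = 0: RHS = -15 is not a perfect cube.
  y = 1: RHS = 6 is not a perfect cube.
  y = -1: RHS = -36 is not a perfect cube.
  y = 2: RHS = 153 is not a perfect cube.
  y = -2: RHS = -183 is not a perfect cube.
  y = 3: RHS = 552 is not a perfect cube.
  y = -3: RHS = -582 is not a perfect cube.
Continuing the search up to |y| = 45 finds no solutions either.
No (x, y) in the scanned range satisfies the equation.

No integer solutions with |y| ≤ 45.


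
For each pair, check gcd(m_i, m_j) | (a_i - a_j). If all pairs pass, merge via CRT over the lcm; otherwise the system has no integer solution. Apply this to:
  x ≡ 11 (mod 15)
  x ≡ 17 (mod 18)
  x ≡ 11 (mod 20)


Moduli 15, 18, 20 are not pairwise coprime, so CRT works modulo lcm(m_i) when all pairwise compatibility conditions hold.
Pairwise compatibility: gcd(m_i, m_j) must divide a_i - a_j for every pair.
Merge one congruence at a time:
  Start: x ≡ 11 (mod 15).
  Combine with x ≡ 17 (mod 18): gcd(15, 18) = 3; 17 - 11 = 6, which IS divisible by 3, so compatible.
    Write x = 11 + 15·t and substitute into x ≡ 17 (mod 18): 15·t ≡ 17 − 11 = 6 (mod 18).
    Divide the congruence (and modulus) by g = 3: 5·t ≡ 2 (mod 6).
    The inverse of 5 mod 6 is 5 (since 5·5 = 25 = 4·6 + 1), so t ≡ 5·2 = 10 ≡ 4 (mod 6).
    Then x = 11 + 15·4 = 71, valid modulo lcm(15, 18) = 90: x ≡ 71 (mod 90).
  Combine with x ≡ 11 (mod 20): gcd(90, 20) = 10; 11 - 71 = -60, which IS divisible by 10, so compatible.
    Write x = 71 + 90·t and substitute into x ≡ 11 (mod 20): 90·t ≡ 11 − 71 = -60 (mod 20).
    Divide the congruence (and modulus) by g = 10: 9·t ≡ -6 (mod 2).
    Reduce coefficients mod 2: 1·t ≡ 0 (mod 2).
    So t ≡ 0 (mod 2).
    Then x = 71 + 90·0 = 71, valid modulo lcm(90, 20) = 180: x ≡ 71 (mod 180).
Verify: 71 mod 15 = 11, 71 mod 18 = 17, 71 mod 20 = 11.

x ≡ 71 (mod 180).


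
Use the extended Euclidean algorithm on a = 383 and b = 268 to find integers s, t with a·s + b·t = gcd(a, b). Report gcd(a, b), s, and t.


Euclidean algorithm on (383, 268) — divide until remainder is 0:
  383 = 1 · 268 + 115
  268 = 2 · 115 + 38
  115 = 3 · 38 + 1
  38 = 38 · 1 + 0
gcd(383, 268) = 1.
Track Bezout coefficients alongside the remainders: start with r₀ = 383 = a·1 + b·0 (s = 1, t = 0) and r₁ = 268 = a·0 + b·1 (s = 0, t = 1); each new remainder r_{k+1} = r_{k-1} − q_k·r_k inherits s_{k+1} = s_{k-1} − q_k·s_k, t_{k+1} = t_{k-1} − q_k·t_k, so r_k = a·s_k + b·t_k at every step:
  q = 1: r = 115, s = 1 − 1·0 = 1, t = 0 − 1·1 = -1  (check: 383·1 + 268·(-1) = 115)
  q = 2: r = 38, s = 0 − 2·1 = -2, t = 1 − 2·(-1) = 3  (check: 383·(-2) + 268·3 = 38)
  q = 3: r = 1, s = 1 − 3·(-2) = 7, t = -1 − 3·3 = -10  (check: 383·7 + 268·(-10) = 1)
The row with r = 1 (the gcd) gives the Bezout coefficients s = 7, t = -10.
Result: 383 · (7) + 268 · (-10) = 1.

gcd(383, 268) = 1; s = 7, t = -10 (check: 383·7 + 268·(-10) = 1).


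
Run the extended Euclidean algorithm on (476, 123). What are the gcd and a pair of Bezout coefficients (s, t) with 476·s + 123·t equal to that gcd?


Euclidean algorithm on (476, 123) — divide until remainder is 0:
  476 = 3 · 123 + 107
  123 = 1 · 107 + 16
  107 = 6 · 16 + 11
  16 = 1 · 11 + 5
  11 = 2 · 5 + 1
  5 = 5 · 1 + 0
gcd(476, 123) = 1.
Track Bezout coefficients alongside the remainders: start with r₀ = 476 = a·1 + b·0 (s = 1, t = 0) and r₁ = 123 = a·0 + b·1 (s = 0, t = 1); each new remainder r_{k+1} = r_{k-1} − q_k·r_k inherits s_{k+1} = s_{k-1} − q_k·s_k, t_{k+1} = t_{k-1} − q_k·t_k, so r_k = a·s_k + b·t_k at every step:
  q = 3: r = 107, s = 1 − 3·0 = 1, t = 0 − 3·1 = -3  (check: 476·1 + 123·(-3) = 107)
  q = 1: r = 16, s = 0 − 1·1 = -1, t = 1 − 1·(-3) = 4  (check: 476·(-1) + 123·4 = 16)
  q = 6: r = 11, s = 1 − 6·(-1) = 7, t = -3 − 6·4 = -27  (check: 476·7 + 123·(-27) = 11)
  q = 1: r = 5, s = -1 − 1·7 = -8, t = 4 − 1·(-27) = 31  (check: 476·(-8) + 123·31 = 5)
  q = 2: r = 1, s = 7 − 2·(-8) = 23, t = -27 − 2·31 = -89  (check: 476·23 + 123·(-89) = 1)
The row with r = 1 (the gcd) gives the Bezout coefficients s = 23, t = -89.
Result: 476 · (23) + 123 · (-89) = 1.

gcd(476, 123) = 1; s = 23, t = -89 (check: 476·23 + 123·(-89) = 1).


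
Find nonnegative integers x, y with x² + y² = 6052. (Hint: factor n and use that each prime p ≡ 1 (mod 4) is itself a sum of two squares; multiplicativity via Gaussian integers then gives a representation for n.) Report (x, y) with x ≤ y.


Step 1: Factor n = 6052 = 2^2 · 17 · 89.
Step 2: Check the mod-4 condition on each prime factor: 2 = 2 (special); 17 ≡ 1 (mod 4), exponent 1; 89 ≡ 1 (mod 4), exponent 1.
All primes ≡ 3 (mod 4) appear to even exponent (or don't appear), so by the two-squares theorem n IS expressible as a sum of two squares.
Step 3: Build a representation. Group n = k² · m with k = 2 and m = 17 · 89 = 1513 (a product of primes ≡ 1 (mod 4)); a representation of m scales to one of n via (k·x)² + (k·y)² = k²(x² + y²). Each prime p ≡ 1 (mod 4) is itself a sum of two squares; find a² by testing p − a² for a perfect square:
  17: 17 − 1² = 16 = 4² ⇒ 17 = 1² + 4².
  89: 89 − 1² = 88, 89 − 2² = 85, 89 − 3² = 80, 89 − 4² = 73, 89 − 5² = 64 = 8² ⇒ 89 = 5² + 8².
  Combine using the Brahmagupta–Fibonacci identity (a² + b²)(c² + d²) = (ac − bd)² + (ad + bc)² = (ac + bd)² + (ad − bc)²:
  17 · 89 = 1513: from (1² + 4²)(5² + 8²), take (1·5 − 4·8, 1·8 + 4·5) = (5 − 32, 8 + 20) = (-27, 28); dropping signs (only squares matter) gives (27, 28); check 27² + 28² = 729 + 784 = 1513 ✓.
  Scale by k = 2: (2·27, 2·28) = (54, 56).
Step 4: Order so x ≤ y and verify: 54² + 56² = 2916 + 3136 = 6052 = n. ✓

n = 6052 = 54² + 56² (one valid representation with x ≤ y).


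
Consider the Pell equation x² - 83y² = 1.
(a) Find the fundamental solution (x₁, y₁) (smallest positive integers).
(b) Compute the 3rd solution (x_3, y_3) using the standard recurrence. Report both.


Step 1: Find the fundamental solution (x₁, y₁) of x² - 83y² = 1.
  Expand √83 as a continued fraction. a₀ = ⌊√83⌋ = 9; iterate m_{k+1} = d_k·a_k − m_k, d_{k+1} = (83 − m_{k+1}²)/d_k, a_{k+1} = ⌊(a₀ + m_{k+1})/d_{k+1}⌋ (starting m₀ = 0, d₀ = 1), with convergents p_k = a_k·p_{k-1} + p_{k-2}, q_k = a_k·q_{k-1} + q_{k-2} (p₋₁ = 1, q₋₁ = 0):
  k = 0: a₀ = 9; p₀/q₀ = 9/1; p₀² − 83·q₀² = 81 − 83 = -2.
  k = 1: m = 9, d = 2, a = ⌊(9 + 9)/2⌋ = 9; p/q = (9·9 + 1)/(9·1 + 0) = 82/9; p² − 83·q² = 6724 − 6723 = 1.
  The first convergent with p² − 83·q² = 1 gives the fundamental solution (x₁, y₁) = (82, 9).
Step 2: Apply the recurrence (x_{n+1}, y_{n+1}) = (x₁x_n + 83y₁y_n, x₁y_n + y₁x_n) repeatedly.
  From (x_1, y_1) = (82, 9): x_2 = 82·82 + 83·9·9 = 13447; y_2 = 82·9 + 9·82 = 1476.
  From (x_2, y_2) = (13447, 1476): x_3 = 82·13447 + 83·9·1476 = 2205226; y_3 = 82·1476 + 9·13447 = 242055.
Step 3: Verify x_3² - 83·y_3² = 4863021711076 - 4863021711075 = 1 (should be 1). ✓

(x_1, y_1) = (82, 9); (x_3, y_3) = (2205226, 242055).


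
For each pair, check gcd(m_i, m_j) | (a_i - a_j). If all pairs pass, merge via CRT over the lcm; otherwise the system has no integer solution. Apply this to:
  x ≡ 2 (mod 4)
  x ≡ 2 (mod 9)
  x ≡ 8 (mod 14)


Moduli 4, 9, 14 are not pairwise coprime, so CRT works modulo lcm(m_i) when all pairwise compatibility conditions hold.
Pairwise compatibility: gcd(m_i, m_j) must divide a_i - a_j for every pair.
Merge one congruence at a time:
  Start: x ≡ 2 (mod 4).
  Combine with x ≡ 2 (mod 9): gcd(4, 9) = 1; 2 - 2 = 0, which IS divisible by 1, so compatible.
    Write x = 2 + 4·t and substitute into x ≡ 2 (mod 9): 4·t ≡ 2 − 2 = 0 (mod 9).
    The inverse of 4 mod 9 is 7 (since 4·7 = 28 = 3·9 + 1), so t ≡ 7·0 = 0 ≡ 0 (mod 9).
    Then x = 2 + 4·0 = 2, valid modulo lcm(4, 9) = 36: x ≡ 2 (mod 36).
  Combine with x ≡ 8 (mod 14): gcd(36, 14) = 2; 8 - 2 = 6, which IS divisible by 2, so compatible.
    Write x = 2 + 36·t and substitute into x ≡ 8 (mod 14): 36·t ≡ 8 − 2 = 6 (mod 14).
    Divide the congruence (and modulus) by g = 2: 18·t ≡ 3 (mod 7).
    Reduce coefficients mod 7: 4·t ≡ 3 (mod 7).
    The inverse of 4 mod 7 is 2 (since 4·2 = 8 = 1·7 + 1), so t ≡ 2·3 = 6 ≡ 6 (mod 7).
    Then x = 2 + 36·6 = 218, valid modulo lcm(36, 14) = 252: x ≡ 218 (mod 252).
Verify: 218 mod 4 = 2, 218 mod 9 = 2, 218 mod 14 = 8.

x ≡ 218 (mod 252).


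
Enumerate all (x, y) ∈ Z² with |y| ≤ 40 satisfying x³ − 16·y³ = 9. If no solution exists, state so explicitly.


The equation is x³ - 16y³ = 9. For fixed y, x³ = 16·y³ + 9, so a solution requires the RHS to be a perfect cube.
Strategy: iterate y from -40 to 40, compute RHS = 16·y³ + 9, and check whether it is a (positive or negative) perfect cube.
Check small values of y:
  y = 0: RHS = 9 is not a perfect cube.
  y = 1: RHS = 25 is not a perfect cube.
  y = -1: RHS = -7 is not a perfect cube.
  y = 2: RHS = 137 is not a perfect cube.
  y = -2: RHS = -119 is not a perfect cube.
  y = 3: RHS = 441 is not a perfect cube.
  y = -3: RHS = -423 is not a perfect cube.
Continuing the search up to |y| = 40 finds no solutions either.
No (x, y) in the scanned range satisfies the equation.

No integer solutions with |y| ≤ 40.


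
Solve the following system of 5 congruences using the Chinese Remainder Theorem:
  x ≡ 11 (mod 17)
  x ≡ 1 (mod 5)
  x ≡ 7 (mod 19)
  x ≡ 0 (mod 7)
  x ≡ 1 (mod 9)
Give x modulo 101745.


Product of moduli M = 17 · 5 · 19 · 7 · 9 = 101745.
Merge one congruence at a time:
  Start: x ≡ 11 (mod 17).
  Combine with x ≡ 1 (mod 5); new modulus lcm = 85.
    Write x = 11 + 17·t and substitute into x ≡ 1 (mod 5): 17·t ≡ 1 − 11 = -10 (mod 5).
    Reduce coefficients mod 5: 2·t ≡ 0 (mod 5).
    The inverse of 2 mod 5 is 3 (since 2·3 = 6 = 1·5 + 1), so t ≡ 3·0 = 0 ≡ 0 (mod 5).
    Then x = 11 + 17·0 = 11, valid modulo lcm(17, 5) = 85: x ≡ 11 (mod 85).
  Combine with x ≡ 7 (mod 19); new modulus lcm = 1615.
    Write x = 11 + 85·t and substitute into x ≡ 7 (mod 19): 85·t ≡ 7 − 11 = -4 (mod 19).
    Reduce coefficients mod 19: 9·t ≡ 15 (mod 19).
    The inverse of 9 mod 19 is 17 (since 9·17 = 153 = 8·19 + 1), so t ≡ 17·15 = 255 ≡ 8 (mod 19).
    Then x = 11 + 85·8 = 691, valid modulo lcm(85, 19) = 1615: x ≡ 691 (mod 1615).
  Combine with x ≡ 0 (mod 7); new modulus lcm = 11305.
    Write x = 691 + 1615·t and substitute into x ≡ 0 (mod 7): 1615·t ≡ 0 − 691 = -691 (mod 7).
    Reduce coefficients mod 7: 5·t ≡ 2 (mod 7).
    The inverse of 5 mod 7 is 3 (since 5·3 = 15 = 2·7 + 1), so t ≡ 3·2 = 6 ≡ 6 (mod 7).
    Then x = 691 + 1615·6 = 10381, valid modulo lcm(1615, 7) = 11305: x ≡ 10381 (mod 11305).
  Combine with x ≡ 1 (mod 9); new modulus lcm = 101745.
    Write x = 10381 + 11305·t and substitute into x ≡ 1 (mod 9): 11305·t ≡ 1 − 10381 = -10380 (mod 9).
    Reduce coefficients mod 9: 1·t ≡ 6 (mod 9).
    So t ≡ 6 (mod 9).
    Then x = 10381 + 11305·6 = 78211, valid modulo lcm(11305, 9) = 101745: x ≡ 78211 (mod 101745).
Verify against each original: 78211 mod 17 = 11, 78211 mod 5 = 1, 78211 mod 19 = 7, 78211 mod 7 = 0, 78211 mod 9 = 1.

x ≡ 78211 (mod 101745).


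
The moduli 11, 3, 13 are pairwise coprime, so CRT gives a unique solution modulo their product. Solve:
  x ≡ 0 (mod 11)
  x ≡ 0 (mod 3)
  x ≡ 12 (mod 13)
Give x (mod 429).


Moduli 11, 3, 13 are pairwise coprime; by CRT there is a unique solution modulo M = 11 · 3 · 13 = 429.
Solve pairwise, accumulating the modulus:
  Start with x ≡ 0 (mod 11).
  Combine with x ≡ 0 (mod 3): since gcd(11, 3) = 1, we get a unique residue mod 33.
    Write x = 0 + 11·t and substitute into x ≡ 0 (mod 3): 11·t ≡ 0 − 0 = 0 (mod 3).
    Reduce coefficients mod 3: 2·t ≡ 0 (mod 3).
    The inverse of 2 mod 3 is 2 (since 2·2 = 4 = 1·3 + 1), so t ≡ 2·0 = 0 ≡ 0 (mod 3).
    Then x = 0 + 11·0 = 0, valid modulo lcm(11, 3) = 33: x ≡ 0 (mod 33).
  Combine with x ≡ 12 (mod 13): since gcd(33, 13) = 1, we get a unique residue mod 429.
    Write x = 0 + 33·t and substitute into x ≡ 12 (mod 13): 33·t ≡ 12 − 0 = 12 (mod 13).
    Reduce coefficients mod 13: 7·t ≡ 12 (mod 13).
    The inverse of 7 mod 13 is 2 (since 7·2 = 14 = 1·13 + 1), so t ≡ 2·12 = 24 ≡ 11 (mod 13).
    Then x = 0 + 33·11 = 363, valid modulo lcm(33, 13) = 429: x ≡ 363 (mod 429).
Verify: 363 mod 11 = 0 ✓, 363 mod 3 = 0 ✓, 363 mod 13 = 12 ✓.

x ≡ 363 (mod 429).


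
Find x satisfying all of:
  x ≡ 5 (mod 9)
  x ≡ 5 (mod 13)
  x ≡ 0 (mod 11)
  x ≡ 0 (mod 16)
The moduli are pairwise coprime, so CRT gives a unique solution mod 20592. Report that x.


Product of moduli M = 9 · 13 · 11 · 16 = 20592.
Merge one congruence at a time:
  Start: x ≡ 5 (mod 9).
  Combine with x ≡ 5 (mod 13); new modulus lcm = 117.
    Write x = 5 + 9·t and substitute into x ≡ 5 (mod 13): 9·t ≡ 5 − 5 = 0 (mod 13).
    The inverse of 9 mod 13 is 3 (since 9·3 = 27 = 2·13 + 1), so t ≡ 3·0 = 0 ≡ 0 (mod 13).
    Then x = 5 + 9·0 = 5, valid modulo lcm(9, 13) = 117: x ≡ 5 (mod 117).
  Combine with x ≡ 0 (mod 11); new modulus lcm = 1287.
    Write x = 5 + 117·t and substitute into x ≡ 0 (mod 11): 117·t ≡ 0 − 5 = -5 (mod 11).
    Reduce coefficients mod 11: 7·t ≡ 6 (mod 11).
    The inverse of 7 mod 11 is 8 (since 7·8 = 56 = 5·11 + 1), so t ≡ 8·6 = 48 ≡ 4 (mod 11).
    Then x = 5 + 117·4 = 473, valid modulo lcm(117, 11) = 1287: x ≡ 473 (mod 1287).
  Combine with x ≡ 0 (mod 16); new modulus lcm = 20592.
    Write x = 473 + 1287·t and substitute into x ≡ 0 (mod 16): 1287·t ≡ 0 − 473 = -473 (mod 16).
    Reduce coefficients mod 16: 7·t ≡ 7 (mod 16).
    The inverse of 7 mod 16 is 7 (since 7·7 = 49 = 3·16 + 1), so t ≡ 7·7 = 49 ≡ 1 (mod 16).
    Then x = 473 + 1287·1 = 1760, valid modulo lcm(1287, 16) = 20592: x ≡ 1760 (mod 20592).
Verify against each original: 1760 mod 9 = 5, 1760 mod 13 = 5, 1760 mod 11 = 0, 1760 mod 16 = 0.

x ≡ 1760 (mod 20592).


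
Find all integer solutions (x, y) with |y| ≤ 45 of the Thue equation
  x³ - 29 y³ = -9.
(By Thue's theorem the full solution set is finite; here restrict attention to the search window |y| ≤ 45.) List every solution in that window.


The equation is x³ - 29y³ = -9. For fixed y, x³ = 29·y³ − 9, so a solution requires the RHS to be a perfect cube.
Strategy: iterate y from -45 to 45, compute RHS = 29·y³ − 9, and check whether it is a (positive or negative) perfect cube.
Check small values of y:
  y = 0: RHS = -9 is not a perfect cube.
  y = 1: RHS = 20 is not a perfect cube.
  y = -1: RHS = -38 is not a perfect cube.
  y = 2: RHS = 223 is not a perfect cube.
  y = -2: RHS = -241 is not a perfect cube.
  y = 3: RHS = 774 is not a perfect cube.
  y = -3: RHS = -792 is not a perfect cube.
Continuing the search up to |y| = 45 finds no solutions either.
No (x, y) in the scanned range satisfies the equation.

No integer solutions with |y| ≤ 45.


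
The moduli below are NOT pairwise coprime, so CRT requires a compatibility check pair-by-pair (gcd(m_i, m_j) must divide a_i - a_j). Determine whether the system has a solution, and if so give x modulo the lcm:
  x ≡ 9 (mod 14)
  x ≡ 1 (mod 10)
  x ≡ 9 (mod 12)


Moduli 14, 10, 12 are not pairwise coprime, so CRT works modulo lcm(m_i) when all pairwise compatibility conditions hold.
Pairwise compatibility: gcd(m_i, m_j) must divide a_i - a_j for every pair.
Merge one congruence at a time:
  Start: x ≡ 9 (mod 14).
  Combine with x ≡ 1 (mod 10): gcd(14, 10) = 2; 1 - 9 = -8, which IS divisible by 2, so compatible.
    Write x = 9 + 14·t and substitute into x ≡ 1 (mod 10): 14·t ≡ 1 − 9 = -8 (mod 10).
    Divide the congruence (and modulus) by g = 2: 7·t ≡ -4 (mod 5).
    Reduce coefficients mod 5: 2·t ≡ 1 (mod 5).
    The inverse of 2 mod 5 is 3 (since 2·3 = 6 = 1·5 + 1), so t ≡ 3·1 = 3 ≡ 3 (mod 5).
    Then x = 9 + 14·3 = 51, valid modulo lcm(14, 10) = 70: x ≡ 51 (mod 70).
  Combine with x ≡ 9 (mod 12): gcd(70, 12) = 2; 9 - 51 = -42, which IS divisible by 2, so compatible.
    Write x = 51 + 70·t and substitute into x ≡ 9 (mod 12): 70·t ≡ 9 − 51 = -42 (mod 12).
    Divide the congruence (and modulus) by g = 2: 35·t ≡ -21 (mod 6).
    Reduce coefficients mod 6: 5·t ≡ 3 (mod 6).
    The inverse of 5 mod 6 is 5 (since 5·5 = 25 = 4·6 + 1), so t ≡ 5·3 = 15 ≡ 3 (mod 6).
    Then x = 51 + 70·3 = 261, valid modulo lcm(70, 12) = 420: x ≡ 261 (mod 420).
Verify: 261 mod 14 = 9, 261 mod 10 = 1, 261 mod 12 = 9.

x ≡ 261 (mod 420).


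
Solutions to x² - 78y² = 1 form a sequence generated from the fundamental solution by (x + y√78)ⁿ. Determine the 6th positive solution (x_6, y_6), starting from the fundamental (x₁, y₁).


Step 1: Find the fundamental solution (x₁, y₁) of x² - 78y² = 1.
  Expand √78 as a continued fraction. a₀ = ⌊√78⌋ = 8; iterate m_{k+1} = d_k·a_k − m_k, d_{k+1} = (78 − m_{k+1}²)/d_k, a_{k+1} = ⌊(a₀ + m_{k+1})/d_{k+1}⌋ (starting m₀ = 0, d₀ = 1), with convergents p_k = a_k·p_{k-1} + p_{k-2}, q_k = a_k·q_{k-1} + q_{k-2} (p₋₁ = 1, q₋₁ = 0):
  k = 0: a₀ = 8; p₀/q₀ = 8/1; p₀² − 78·q₀² = 64 − 78 = -14.
  k = 1: m = 8, d = 14, a = ⌊(8 + 8)/14⌋ = 1; p/q = (1·8 + 1)/(1·1 + 0) = 9/1; p² − 78·q² = 81 − 78 = 3.
  k = 2: m = 6, d = 3, a = ⌊(8 + 6)/3⌋ = 4; p/q = (4·9 + 8)/(4·1 + 1) = 44/5; p² − 78·q² = 1936 − 1950 = -14.
  k = 3: m = 6, d = 14, a = ⌊(8 + 6)/14⌋ = 1; p/q = (1·44 + 9)/(1·5 + 1) = 53/6; p² − 78·q² = 2809 − 2808 = 1.
  The first convergent with p² − 78·q² = 1 gives the fundamental solution (x₁, y₁) = (53, 6).
Step 2: Apply the recurrence (x_{n+1}, y_{n+1}) = (x₁x_n + 78y₁y_n, x₁y_n + y₁x_n) repeatedly.
  From (x_1, y_1) = (53, 6): x_2 = 53·53 + 78·6·6 = 5617; y_2 = 53·6 + 6·53 = 636.
  From (x_2, y_2) = (5617, 636): x_3 = 53·5617 + 78·6·636 = 595349; y_3 = 53·636 + 6·5617 = 67410.
  From (x_3, y_3) = (595349, 67410): x_4 = 53·595349 + 78·6·67410 = 63101377; y_4 = 53·67410 + 6·595349 = 7144824.
  From (x_4, y_4) = (63101377, 7144824): x_5 = 53·63101377 + 78·6·7144824 = 6688150613; y_5 = 53·7144824 + 6·63101377 = 757283934.
  From (x_5, y_5) = (6688150613, 757283934): x_6 = 53·6688150613 + 78·6·757283934 = 708880863601; y_6 = 53·757283934 + 6·6688150613 = 80264952180.
Step 3: Verify x_6² - 78·y_6² = 502512078779699566687201 - 502512078779699566687200 = 1 (should be 1). ✓

(x_1, y_1) = (53, 6); (x_6, y_6) = (708880863601, 80264952180).


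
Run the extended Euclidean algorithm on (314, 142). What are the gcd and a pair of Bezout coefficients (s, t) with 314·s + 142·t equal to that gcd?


Euclidean algorithm on (314, 142) — divide until remainder is 0:
  314 = 2 · 142 + 30
  142 = 4 · 30 + 22
  30 = 1 · 22 + 8
  22 = 2 · 8 + 6
  8 = 1 · 6 + 2
  6 = 3 · 2 + 0
gcd(314, 142) = 2.
Track Bezout coefficients alongside the remainders: start with r₀ = 314 = a·1 + b·0 (s = 1, t = 0) and r₁ = 142 = a·0 + b·1 (s = 0, t = 1); each new remainder r_{k+1} = r_{k-1} − q_k·r_k inherits s_{k+1} = s_{k-1} − q_k·s_k, t_{k+1} = t_{k-1} − q_k·t_k, so r_k = a·s_k + b·t_k at every step:
  q = 2: r = 30, s = 1 − 2·0 = 1, t = 0 − 2·1 = -2  (check: 314·1 + 142·(-2) = 30)
  q = 4: r = 22, s = 0 − 4·1 = -4, t = 1 − 4·(-2) = 9  (check: 314·(-4) + 142·9 = 22)
  q = 1: r = 8, s = 1 − 1·(-4) = 5, t = -2 − 1·9 = -11  (check: 314·5 + 142·(-11) = 8)
  q = 2: r = 6, s = -4 − 2·5 = -14, t = 9 − 2·(-11) = 31  (check: 314·(-14) + 142·31 = 6)
  q = 1: r = 2, s = 5 − 1·(-14) = 19, t = -11 − 1·31 = -42  (check: 314·19 + 142·(-42) = 2)
The row with r = 2 (the gcd) gives the Bezout coefficients s = 19, t = -42.
Result: 314 · (19) + 142 · (-42) = 2.

gcd(314, 142) = 2; s = 19, t = -42 (check: 314·19 + 142·(-42) = 2).


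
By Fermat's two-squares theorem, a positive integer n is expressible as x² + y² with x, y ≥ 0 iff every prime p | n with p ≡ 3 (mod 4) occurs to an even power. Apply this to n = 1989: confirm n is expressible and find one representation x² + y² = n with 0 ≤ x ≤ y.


Step 1: Factor n = 1989 = 3^2 · 13 · 17.
Step 2: Check the mod-4 condition on each prime factor: 3 ≡ 3 (mod 4), exponent 2 (must be even); 13 ≡ 1 (mod 4), exponent 1; 17 ≡ 1 (mod 4), exponent 1.
All primes ≡ 3 (mod 4) appear to even exponent (or don't appear), so by the two-squares theorem n IS expressible as a sum of two squares.
Step 3: Build a representation. Group n = k² · m with k = 3 and m = 13 · 17 = 221 (a product of primes ≡ 1 (mod 4)); a representation of m scales to one of n via (k·x)² + (k·y)² = k²(x² + y²). Each prime p ≡ 1 (mod 4) is itself a sum of two squares; find a² by testing p − a² for a perfect square:
  13: 13 − 1² = 12, 13 − 2² = 9 = 3² ⇒ 13 = 2² + 3².
  17: 17 − 1² = 16 = 4² ⇒ 17 = 1² + 4².
  Combine using the Brahmagupta–Fibonacci identity (a² + b²)(c² + d²) = (ac − bd)² + (ad + bc)² = (ac + bd)² + (ad − bc)²:
  13 · 17 = 221: from (2² + 3²)(1² + 4²), take (2·1 − 3·4, 2·4 + 3·1) = (2 − 12, 8 + 3) = (-10, 11); dropping signs (only squares matter) gives (10, 11); check 10² + 11² = 100 + 121 = 221 ✓.
  Scale by k = 3: (3·10, 3·11) = (30, 33).
Step 4: Order so x ≤ y and verify: 30² + 33² = 900 + 1089 = 1989 = n. ✓

n = 1989 = 30² + 33² (one valid representation with x ≤ y).


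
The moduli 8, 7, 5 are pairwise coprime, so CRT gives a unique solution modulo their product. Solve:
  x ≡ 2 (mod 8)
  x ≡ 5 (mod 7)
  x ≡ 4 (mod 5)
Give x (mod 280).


Moduli 8, 7, 5 are pairwise coprime; by CRT there is a unique solution modulo M = 8 · 7 · 5 = 280.
Solve pairwise, accumulating the modulus:
  Start with x ≡ 2 (mod 8).
  Combine with x ≡ 5 (mod 7): since gcd(8, 7) = 1, we get a unique residue mod 56.
    Write x = 2 + 8·t and substitute into x ≡ 5 (mod 7): 8·t ≡ 5 − 2 = 3 (mod 7).
    Reduce coefficients mod 7: 1·t ≡ 3 (mod 7).
    So t ≡ 3 (mod 7).
    Then x = 2 + 8·3 = 26, valid modulo lcm(8, 7) = 56: x ≡ 26 (mod 56).
  Combine with x ≡ 4 (mod 5): since gcd(56, 5) = 1, we get a unique residue mod 280.
    Write x = 26 + 56·t and substitute into x ≡ 4 (mod 5): 56·t ≡ 4 − 26 = -22 (mod 5).
    Reduce coefficients mod 5: 1·t ≡ 3 (mod 5).
    So t ≡ 3 (mod 5).
    Then x = 26 + 56·3 = 194, valid modulo lcm(56, 5) = 280: x ≡ 194 (mod 280).
Verify: 194 mod 8 = 2 ✓, 194 mod 7 = 5 ✓, 194 mod 5 = 4 ✓.

x ≡ 194 (mod 280).


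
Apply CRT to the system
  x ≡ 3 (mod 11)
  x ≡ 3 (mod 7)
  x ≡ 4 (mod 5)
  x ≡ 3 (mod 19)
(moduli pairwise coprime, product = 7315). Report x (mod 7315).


Product of moduli M = 11 · 7 · 5 · 19 = 7315.
Merge one congruence at a time:
  Start: x ≡ 3 (mod 11).
  Combine with x ≡ 3 (mod 7); new modulus lcm = 77.
    Write x = 3 + 11·t and substitute into x ≡ 3 (mod 7): 11·t ≡ 3 − 3 = 0 (mod 7).
    Reduce coefficients mod 7: 4·t ≡ 0 (mod 7).
    The inverse of 4 mod 7 is 2 (since 4·2 = 8 = 1·7 + 1), so t ≡ 2·0 = 0 ≡ 0 (mod 7).
    Then x = 3 + 11·0 = 3, valid modulo lcm(11, 7) = 77: x ≡ 3 (mod 77).
  Combine with x ≡ 4 (mod 5); new modulus lcm = 385.
    Write x = 3 + 77·t and substitute into x ≡ 4 (mod 5): 77·t ≡ 4 − 3 = 1 (mod 5).
    Reduce coefficients mod 5: 2·t ≡ 1 (mod 5).
    The inverse of 2 mod 5 is 3 (since 2·3 = 6 = 1·5 + 1), so t ≡ 3·1 = 3 ≡ 3 (mod 5).
    Then x = 3 + 77·3 = 234, valid modulo lcm(77, 5) = 385: x ≡ 234 (mod 385).
  Combine with x ≡ 3 (mod 19); new modulus lcm = 7315.
    Write x = 234 + 385·t and substitute into x ≡ 3 (mod 19): 385·t ≡ 3 − 234 = -231 (mod 19).
    Reduce coefficients mod 19: 5·t ≡ 16 (mod 19).
    The inverse of 5 mod 19 is 4 (since 5·4 = 20 = 1·19 + 1), so t ≡ 4·16 = 64 ≡ 7 (mod 19).
    Then x = 234 + 385·7 = 2929, valid modulo lcm(385, 19) = 7315: x ≡ 2929 (mod 7315).
Verify against each original: 2929 mod 11 = 3, 2929 mod 7 = 3, 2929 mod 5 = 4, 2929 mod 19 = 3.

x ≡ 2929 (mod 7315).


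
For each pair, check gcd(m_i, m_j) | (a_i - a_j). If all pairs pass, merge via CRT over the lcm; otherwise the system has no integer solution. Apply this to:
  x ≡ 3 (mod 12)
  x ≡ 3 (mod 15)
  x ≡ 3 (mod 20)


Moduli 12, 15, 20 are not pairwise coprime, so CRT works modulo lcm(m_i) when all pairwise compatibility conditions hold.
Pairwise compatibility: gcd(m_i, m_j) must divide a_i - a_j for every pair.
Merge one congruence at a time:
  Start: x ≡ 3 (mod 12).
  Combine with x ≡ 3 (mod 15): gcd(12, 15) = 3; 3 - 3 = 0, which IS divisible by 3, so compatible.
    Write x = 3 + 12·t and substitute into x ≡ 3 (mod 15): 12·t ≡ 3 − 3 = 0 (mod 15).
    Divide the congruence (and modulus) by g = 3: 4·t ≡ 0 (mod 5).
    The inverse of 4 mod 5 is 4 (since 4·4 = 16 = 3·5 + 1), so t ≡ 4·0 = 0 ≡ 0 (mod 5).
    Then x = 3 + 12·0 = 3, valid modulo lcm(12, 15) = 60: x ≡ 3 (mod 60).
  Combine with x ≡ 3 (mod 20): gcd(60, 20) = 20; 3 - 3 = 0, which IS divisible by 20, so compatible.
    Write x = 3 + 60·t and substitute into x ≡ 3 (mod 20): 60·t ≡ 3 − 3 = 0 (mod 20).
    Divide the congruence (and modulus) by g = 20: 3·t ≡ 0 (mod 1).
    Modulo 1 every t works; take t = 0.
    Then x = 3 + 60·0 = 3, valid modulo lcm(60, 20) = 60: x ≡ 3 (mod 60).
Verify: 3 mod 12 = 3, 3 mod 15 = 3, 3 mod 20 = 3.

x ≡ 3 (mod 60).
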